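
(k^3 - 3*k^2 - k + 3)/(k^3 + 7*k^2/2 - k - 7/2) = 2*(k - 3)/(2*k + 7)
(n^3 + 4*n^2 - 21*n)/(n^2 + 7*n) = n - 3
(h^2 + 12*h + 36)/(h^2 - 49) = (h^2 + 12*h + 36)/(h^2 - 49)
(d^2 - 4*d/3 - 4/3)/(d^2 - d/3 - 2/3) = (d - 2)/(d - 1)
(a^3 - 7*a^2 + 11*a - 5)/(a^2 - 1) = (a^2 - 6*a + 5)/(a + 1)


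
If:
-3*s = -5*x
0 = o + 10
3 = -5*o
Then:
No Solution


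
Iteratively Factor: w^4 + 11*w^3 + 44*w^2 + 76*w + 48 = (w + 4)*(w^3 + 7*w^2 + 16*w + 12) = (w + 2)*(w + 4)*(w^2 + 5*w + 6) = (w + 2)^2*(w + 4)*(w + 3)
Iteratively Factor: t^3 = (t)*(t^2) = t^2*(t)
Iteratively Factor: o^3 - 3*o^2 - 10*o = (o)*(o^2 - 3*o - 10) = o*(o + 2)*(o - 5)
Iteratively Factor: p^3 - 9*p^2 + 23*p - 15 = (p - 5)*(p^2 - 4*p + 3) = (p - 5)*(p - 1)*(p - 3)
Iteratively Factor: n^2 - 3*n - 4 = (n - 4)*(n + 1)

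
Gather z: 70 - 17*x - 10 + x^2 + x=x^2 - 16*x + 60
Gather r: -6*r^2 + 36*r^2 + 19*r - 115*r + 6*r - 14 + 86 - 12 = 30*r^2 - 90*r + 60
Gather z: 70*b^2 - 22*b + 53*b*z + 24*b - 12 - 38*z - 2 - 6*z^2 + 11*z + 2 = 70*b^2 + 2*b - 6*z^2 + z*(53*b - 27) - 12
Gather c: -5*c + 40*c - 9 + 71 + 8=35*c + 70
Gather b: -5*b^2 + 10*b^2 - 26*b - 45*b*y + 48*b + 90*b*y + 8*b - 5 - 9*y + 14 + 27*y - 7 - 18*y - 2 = 5*b^2 + b*(45*y + 30)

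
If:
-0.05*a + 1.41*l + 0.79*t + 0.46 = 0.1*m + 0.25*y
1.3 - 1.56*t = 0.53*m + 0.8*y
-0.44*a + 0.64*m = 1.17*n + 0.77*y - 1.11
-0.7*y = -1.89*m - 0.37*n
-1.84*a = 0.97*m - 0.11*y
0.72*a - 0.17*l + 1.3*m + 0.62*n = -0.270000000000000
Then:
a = 1.10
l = -4.22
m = -2.76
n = 2.92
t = 4.80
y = -5.91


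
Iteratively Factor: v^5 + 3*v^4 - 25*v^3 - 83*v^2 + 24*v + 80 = (v + 4)*(v^4 - v^3 - 21*v^2 + v + 20) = (v - 1)*(v + 4)*(v^3 - 21*v - 20) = (v - 1)*(v + 1)*(v + 4)*(v^2 - v - 20) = (v - 1)*(v + 1)*(v + 4)^2*(v - 5)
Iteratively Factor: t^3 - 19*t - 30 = (t + 3)*(t^2 - 3*t - 10) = (t + 2)*(t + 3)*(t - 5)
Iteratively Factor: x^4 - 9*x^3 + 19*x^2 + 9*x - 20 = (x - 4)*(x^3 - 5*x^2 - x + 5) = (x - 4)*(x + 1)*(x^2 - 6*x + 5) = (x - 4)*(x - 1)*(x + 1)*(x - 5)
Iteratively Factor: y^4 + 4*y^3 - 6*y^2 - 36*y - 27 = (y + 3)*(y^3 + y^2 - 9*y - 9) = (y + 3)^2*(y^2 - 2*y - 3) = (y + 1)*(y + 3)^2*(y - 3)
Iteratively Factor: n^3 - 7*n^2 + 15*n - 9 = (n - 3)*(n^2 - 4*n + 3) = (n - 3)^2*(n - 1)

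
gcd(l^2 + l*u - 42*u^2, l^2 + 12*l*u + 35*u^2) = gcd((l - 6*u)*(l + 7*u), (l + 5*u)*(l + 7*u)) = l + 7*u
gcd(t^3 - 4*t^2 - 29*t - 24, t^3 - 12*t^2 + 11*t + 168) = t^2 - 5*t - 24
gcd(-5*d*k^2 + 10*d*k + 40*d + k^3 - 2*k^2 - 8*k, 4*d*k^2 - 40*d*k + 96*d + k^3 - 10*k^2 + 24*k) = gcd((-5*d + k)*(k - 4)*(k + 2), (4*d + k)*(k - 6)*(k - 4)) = k - 4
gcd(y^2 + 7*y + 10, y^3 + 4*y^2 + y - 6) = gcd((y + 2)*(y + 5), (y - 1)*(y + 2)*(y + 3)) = y + 2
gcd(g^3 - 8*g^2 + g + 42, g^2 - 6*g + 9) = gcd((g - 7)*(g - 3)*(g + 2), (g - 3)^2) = g - 3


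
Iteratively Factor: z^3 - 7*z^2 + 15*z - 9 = (z - 1)*(z^2 - 6*z + 9) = (z - 3)*(z - 1)*(z - 3)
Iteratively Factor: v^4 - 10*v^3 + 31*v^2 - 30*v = (v - 2)*(v^3 - 8*v^2 + 15*v) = v*(v - 2)*(v^2 - 8*v + 15) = v*(v - 3)*(v - 2)*(v - 5)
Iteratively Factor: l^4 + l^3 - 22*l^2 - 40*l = (l + 2)*(l^3 - l^2 - 20*l) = (l - 5)*(l + 2)*(l^2 + 4*l) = (l - 5)*(l + 2)*(l + 4)*(l)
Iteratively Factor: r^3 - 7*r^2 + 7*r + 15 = (r - 3)*(r^2 - 4*r - 5) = (r - 3)*(r + 1)*(r - 5)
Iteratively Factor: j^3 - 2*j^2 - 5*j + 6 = (j - 1)*(j^2 - j - 6) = (j - 3)*(j - 1)*(j + 2)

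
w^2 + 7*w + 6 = (w + 1)*(w + 6)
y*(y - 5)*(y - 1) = y^3 - 6*y^2 + 5*y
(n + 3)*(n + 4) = n^2 + 7*n + 12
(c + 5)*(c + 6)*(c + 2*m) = c^3 + 2*c^2*m + 11*c^2 + 22*c*m + 30*c + 60*m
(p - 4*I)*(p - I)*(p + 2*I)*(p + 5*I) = p^4 + 2*I*p^3 + 21*p^2 + 22*I*p + 40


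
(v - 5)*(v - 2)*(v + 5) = v^3 - 2*v^2 - 25*v + 50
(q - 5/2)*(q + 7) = q^2 + 9*q/2 - 35/2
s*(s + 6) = s^2 + 6*s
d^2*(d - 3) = d^3 - 3*d^2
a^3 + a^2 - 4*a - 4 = (a - 2)*(a + 1)*(a + 2)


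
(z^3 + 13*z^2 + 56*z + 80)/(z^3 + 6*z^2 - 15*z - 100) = (z^2 + 8*z + 16)/(z^2 + z - 20)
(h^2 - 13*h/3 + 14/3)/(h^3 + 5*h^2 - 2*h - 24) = (h - 7/3)/(h^2 + 7*h + 12)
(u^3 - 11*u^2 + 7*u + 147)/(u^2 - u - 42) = (u^2 - 4*u - 21)/(u + 6)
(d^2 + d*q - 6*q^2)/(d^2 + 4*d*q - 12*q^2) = (d + 3*q)/(d + 6*q)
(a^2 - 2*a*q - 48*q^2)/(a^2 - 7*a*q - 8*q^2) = (a + 6*q)/(a + q)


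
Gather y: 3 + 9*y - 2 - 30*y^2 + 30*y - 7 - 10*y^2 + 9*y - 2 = -40*y^2 + 48*y - 8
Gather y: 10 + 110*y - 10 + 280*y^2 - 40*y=280*y^2 + 70*y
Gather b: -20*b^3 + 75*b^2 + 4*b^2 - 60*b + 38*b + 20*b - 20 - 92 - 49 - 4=-20*b^3 + 79*b^2 - 2*b - 165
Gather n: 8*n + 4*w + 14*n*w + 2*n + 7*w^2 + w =n*(14*w + 10) + 7*w^2 + 5*w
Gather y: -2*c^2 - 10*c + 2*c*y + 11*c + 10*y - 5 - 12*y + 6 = -2*c^2 + c + y*(2*c - 2) + 1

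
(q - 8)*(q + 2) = q^2 - 6*q - 16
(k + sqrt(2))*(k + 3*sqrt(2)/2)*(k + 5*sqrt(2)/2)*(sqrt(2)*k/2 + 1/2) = sqrt(2)*k^4/2 + 11*k^3/2 + 41*sqrt(2)*k^2/4 + 61*k/4 + 15*sqrt(2)/4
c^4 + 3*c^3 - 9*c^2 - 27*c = c*(c - 3)*(c + 3)^2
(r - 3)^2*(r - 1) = r^3 - 7*r^2 + 15*r - 9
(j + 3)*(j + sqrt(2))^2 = j^3 + 2*sqrt(2)*j^2 + 3*j^2 + 2*j + 6*sqrt(2)*j + 6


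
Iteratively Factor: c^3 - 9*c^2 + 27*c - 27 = (c - 3)*(c^2 - 6*c + 9) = (c - 3)^2*(c - 3)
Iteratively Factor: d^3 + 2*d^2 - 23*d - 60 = (d - 5)*(d^2 + 7*d + 12) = (d - 5)*(d + 4)*(d + 3)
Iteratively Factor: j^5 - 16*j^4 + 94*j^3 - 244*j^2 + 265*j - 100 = (j - 4)*(j^4 - 12*j^3 + 46*j^2 - 60*j + 25) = (j - 4)*(j - 1)*(j^3 - 11*j^2 + 35*j - 25) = (j - 5)*(j - 4)*(j - 1)*(j^2 - 6*j + 5) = (j - 5)^2*(j - 4)*(j - 1)*(j - 1)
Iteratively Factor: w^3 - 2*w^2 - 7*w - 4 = (w + 1)*(w^2 - 3*w - 4) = (w + 1)^2*(w - 4)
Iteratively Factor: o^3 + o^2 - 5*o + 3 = (o - 1)*(o^2 + 2*o - 3) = (o - 1)^2*(o + 3)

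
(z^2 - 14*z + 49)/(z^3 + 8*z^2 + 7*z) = (z^2 - 14*z + 49)/(z*(z^2 + 8*z + 7))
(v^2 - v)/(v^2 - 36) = v*(v - 1)/(v^2 - 36)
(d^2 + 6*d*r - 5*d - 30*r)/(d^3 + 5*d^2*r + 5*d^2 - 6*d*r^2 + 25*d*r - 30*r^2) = (5 - d)/(-d^2 + d*r - 5*d + 5*r)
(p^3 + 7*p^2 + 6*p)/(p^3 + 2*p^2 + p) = (p + 6)/(p + 1)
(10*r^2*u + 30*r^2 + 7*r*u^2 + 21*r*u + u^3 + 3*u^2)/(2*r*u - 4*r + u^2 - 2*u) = (5*r*u + 15*r + u^2 + 3*u)/(u - 2)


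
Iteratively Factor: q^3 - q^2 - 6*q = (q - 3)*(q^2 + 2*q) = q*(q - 3)*(q + 2)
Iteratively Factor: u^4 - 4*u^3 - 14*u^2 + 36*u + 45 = (u - 5)*(u^3 + u^2 - 9*u - 9) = (u - 5)*(u + 3)*(u^2 - 2*u - 3) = (u - 5)*(u + 1)*(u + 3)*(u - 3)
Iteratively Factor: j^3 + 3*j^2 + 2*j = (j + 2)*(j^2 + j) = (j + 1)*(j + 2)*(j)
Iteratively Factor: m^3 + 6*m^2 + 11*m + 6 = (m + 3)*(m^2 + 3*m + 2) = (m + 2)*(m + 3)*(m + 1)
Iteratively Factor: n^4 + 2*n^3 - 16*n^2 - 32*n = (n + 2)*(n^3 - 16*n) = (n + 2)*(n + 4)*(n^2 - 4*n) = (n - 4)*(n + 2)*(n + 4)*(n)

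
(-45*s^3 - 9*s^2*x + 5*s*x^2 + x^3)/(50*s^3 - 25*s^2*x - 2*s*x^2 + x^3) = (-9*s^2 + x^2)/(10*s^2 - 7*s*x + x^2)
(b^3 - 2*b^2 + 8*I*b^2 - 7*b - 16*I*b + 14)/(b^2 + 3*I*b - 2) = (b^2 + b*(-2 + 7*I) - 14*I)/(b + 2*I)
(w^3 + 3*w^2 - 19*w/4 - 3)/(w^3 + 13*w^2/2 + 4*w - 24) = (w + 1/2)/(w + 4)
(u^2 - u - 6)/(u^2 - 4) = (u - 3)/(u - 2)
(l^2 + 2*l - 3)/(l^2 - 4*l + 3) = (l + 3)/(l - 3)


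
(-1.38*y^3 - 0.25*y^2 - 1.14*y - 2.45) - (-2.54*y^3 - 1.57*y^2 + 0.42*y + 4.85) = 1.16*y^3 + 1.32*y^2 - 1.56*y - 7.3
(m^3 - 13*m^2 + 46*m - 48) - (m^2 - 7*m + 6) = m^3 - 14*m^2 + 53*m - 54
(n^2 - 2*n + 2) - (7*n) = n^2 - 9*n + 2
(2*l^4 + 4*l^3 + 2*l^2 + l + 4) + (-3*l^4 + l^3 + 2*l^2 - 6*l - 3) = -l^4 + 5*l^3 + 4*l^2 - 5*l + 1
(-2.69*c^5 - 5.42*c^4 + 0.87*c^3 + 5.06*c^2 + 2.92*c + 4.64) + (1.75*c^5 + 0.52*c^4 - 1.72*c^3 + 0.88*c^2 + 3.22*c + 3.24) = -0.94*c^5 - 4.9*c^4 - 0.85*c^3 + 5.94*c^2 + 6.14*c + 7.88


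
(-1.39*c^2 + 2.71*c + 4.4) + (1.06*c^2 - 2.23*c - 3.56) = -0.33*c^2 + 0.48*c + 0.84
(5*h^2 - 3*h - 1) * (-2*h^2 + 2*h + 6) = -10*h^4 + 16*h^3 + 26*h^2 - 20*h - 6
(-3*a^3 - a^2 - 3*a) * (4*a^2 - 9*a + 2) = -12*a^5 + 23*a^4 - 9*a^3 + 25*a^2 - 6*a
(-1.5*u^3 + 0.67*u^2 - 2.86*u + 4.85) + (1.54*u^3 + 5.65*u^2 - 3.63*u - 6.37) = 0.04*u^3 + 6.32*u^2 - 6.49*u - 1.52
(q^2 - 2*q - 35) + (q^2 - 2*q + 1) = 2*q^2 - 4*q - 34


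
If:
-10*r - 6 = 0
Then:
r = -3/5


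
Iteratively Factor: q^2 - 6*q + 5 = (q - 5)*(q - 1)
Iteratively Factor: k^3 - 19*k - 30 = (k + 3)*(k^2 - 3*k - 10) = (k + 2)*(k + 3)*(k - 5)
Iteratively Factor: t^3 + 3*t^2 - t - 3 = (t + 1)*(t^2 + 2*t - 3) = (t + 1)*(t + 3)*(t - 1)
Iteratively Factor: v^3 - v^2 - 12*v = (v - 4)*(v^2 + 3*v) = v*(v - 4)*(v + 3)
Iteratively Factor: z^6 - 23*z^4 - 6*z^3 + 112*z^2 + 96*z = (z + 4)*(z^5 - 4*z^4 - 7*z^3 + 22*z^2 + 24*z) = (z - 3)*(z + 4)*(z^4 - z^3 - 10*z^2 - 8*z) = (z - 4)*(z - 3)*(z + 4)*(z^3 + 3*z^2 + 2*z) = (z - 4)*(z - 3)*(z + 2)*(z + 4)*(z^2 + z) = z*(z - 4)*(z - 3)*(z + 2)*(z + 4)*(z + 1)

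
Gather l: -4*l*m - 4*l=l*(-4*m - 4)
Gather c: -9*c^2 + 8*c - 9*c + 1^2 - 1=-9*c^2 - c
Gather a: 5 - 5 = 0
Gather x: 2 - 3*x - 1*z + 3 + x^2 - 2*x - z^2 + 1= x^2 - 5*x - z^2 - z + 6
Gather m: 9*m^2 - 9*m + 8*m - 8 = 9*m^2 - m - 8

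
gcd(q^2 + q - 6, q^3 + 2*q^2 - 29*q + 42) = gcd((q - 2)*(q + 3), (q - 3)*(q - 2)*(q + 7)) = q - 2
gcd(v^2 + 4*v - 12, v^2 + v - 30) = v + 6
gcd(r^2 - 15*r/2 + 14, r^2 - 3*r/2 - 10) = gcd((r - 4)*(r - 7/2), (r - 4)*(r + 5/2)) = r - 4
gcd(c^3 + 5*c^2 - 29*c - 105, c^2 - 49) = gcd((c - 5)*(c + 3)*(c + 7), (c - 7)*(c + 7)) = c + 7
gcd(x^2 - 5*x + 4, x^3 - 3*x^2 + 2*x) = x - 1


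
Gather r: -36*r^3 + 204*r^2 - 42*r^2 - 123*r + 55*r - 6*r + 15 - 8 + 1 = -36*r^3 + 162*r^2 - 74*r + 8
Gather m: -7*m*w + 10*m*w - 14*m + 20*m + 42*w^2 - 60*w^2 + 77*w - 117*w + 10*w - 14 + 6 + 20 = m*(3*w + 6) - 18*w^2 - 30*w + 12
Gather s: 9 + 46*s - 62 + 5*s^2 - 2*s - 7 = 5*s^2 + 44*s - 60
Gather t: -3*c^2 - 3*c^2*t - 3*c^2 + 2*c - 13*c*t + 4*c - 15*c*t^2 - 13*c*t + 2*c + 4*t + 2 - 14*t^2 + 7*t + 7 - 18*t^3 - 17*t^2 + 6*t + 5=-6*c^2 + 8*c - 18*t^3 + t^2*(-15*c - 31) + t*(-3*c^2 - 26*c + 17) + 14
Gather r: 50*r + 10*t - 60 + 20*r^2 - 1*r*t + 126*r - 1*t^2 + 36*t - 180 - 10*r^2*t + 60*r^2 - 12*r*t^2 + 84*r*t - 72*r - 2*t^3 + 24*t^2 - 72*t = r^2*(80 - 10*t) + r*(-12*t^2 + 83*t + 104) - 2*t^3 + 23*t^2 - 26*t - 240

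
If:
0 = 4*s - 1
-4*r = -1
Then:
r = 1/4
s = 1/4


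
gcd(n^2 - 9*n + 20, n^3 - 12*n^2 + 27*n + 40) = n - 5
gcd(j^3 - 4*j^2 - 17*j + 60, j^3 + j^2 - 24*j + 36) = j - 3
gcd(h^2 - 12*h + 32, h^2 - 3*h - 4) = h - 4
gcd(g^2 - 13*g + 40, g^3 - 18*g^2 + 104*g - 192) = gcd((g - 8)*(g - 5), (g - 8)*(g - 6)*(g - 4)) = g - 8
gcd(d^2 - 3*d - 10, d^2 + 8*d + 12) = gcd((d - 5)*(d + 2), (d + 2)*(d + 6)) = d + 2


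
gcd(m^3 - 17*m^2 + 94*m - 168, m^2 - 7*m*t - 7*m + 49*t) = m - 7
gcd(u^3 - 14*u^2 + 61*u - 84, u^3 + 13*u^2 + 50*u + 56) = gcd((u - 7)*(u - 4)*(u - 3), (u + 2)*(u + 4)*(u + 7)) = 1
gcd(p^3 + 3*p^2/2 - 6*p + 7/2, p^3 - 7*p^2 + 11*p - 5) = p^2 - 2*p + 1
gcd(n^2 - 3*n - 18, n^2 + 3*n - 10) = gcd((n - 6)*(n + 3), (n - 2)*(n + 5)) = 1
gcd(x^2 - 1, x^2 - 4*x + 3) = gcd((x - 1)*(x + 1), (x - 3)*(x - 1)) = x - 1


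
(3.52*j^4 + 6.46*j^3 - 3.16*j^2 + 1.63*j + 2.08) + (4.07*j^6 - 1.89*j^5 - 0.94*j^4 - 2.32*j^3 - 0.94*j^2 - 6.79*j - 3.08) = 4.07*j^6 - 1.89*j^5 + 2.58*j^4 + 4.14*j^3 - 4.1*j^2 - 5.16*j - 1.0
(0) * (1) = 0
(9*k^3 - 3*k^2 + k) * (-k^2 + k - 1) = -9*k^5 + 12*k^4 - 13*k^3 + 4*k^2 - k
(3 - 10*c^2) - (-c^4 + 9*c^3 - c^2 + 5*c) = c^4 - 9*c^3 - 9*c^2 - 5*c + 3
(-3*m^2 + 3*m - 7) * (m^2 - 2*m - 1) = -3*m^4 + 9*m^3 - 10*m^2 + 11*m + 7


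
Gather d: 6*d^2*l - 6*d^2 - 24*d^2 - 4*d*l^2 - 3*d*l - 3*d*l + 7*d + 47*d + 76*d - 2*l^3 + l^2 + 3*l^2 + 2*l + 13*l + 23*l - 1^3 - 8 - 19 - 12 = d^2*(6*l - 30) + d*(-4*l^2 - 6*l + 130) - 2*l^3 + 4*l^2 + 38*l - 40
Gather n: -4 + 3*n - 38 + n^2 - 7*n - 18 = n^2 - 4*n - 60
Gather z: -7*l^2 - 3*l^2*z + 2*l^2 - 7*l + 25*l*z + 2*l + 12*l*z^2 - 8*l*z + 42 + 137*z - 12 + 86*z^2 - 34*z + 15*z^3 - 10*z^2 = -5*l^2 - 5*l + 15*z^3 + z^2*(12*l + 76) + z*(-3*l^2 + 17*l + 103) + 30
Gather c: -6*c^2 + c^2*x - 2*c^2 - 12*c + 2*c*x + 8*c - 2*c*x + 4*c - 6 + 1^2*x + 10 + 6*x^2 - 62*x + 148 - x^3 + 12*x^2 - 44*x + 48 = c^2*(x - 8) - x^3 + 18*x^2 - 105*x + 200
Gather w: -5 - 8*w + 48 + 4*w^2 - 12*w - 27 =4*w^2 - 20*w + 16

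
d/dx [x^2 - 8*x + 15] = 2*x - 8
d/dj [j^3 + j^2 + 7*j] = 3*j^2 + 2*j + 7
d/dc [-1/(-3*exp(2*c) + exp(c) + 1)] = (1 - 6*exp(c))*exp(c)/(-3*exp(2*c) + exp(c) + 1)^2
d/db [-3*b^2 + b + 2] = 1 - 6*b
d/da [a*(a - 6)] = 2*a - 6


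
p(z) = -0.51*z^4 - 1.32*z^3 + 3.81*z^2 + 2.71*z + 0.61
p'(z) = -2.04*z^3 - 3.96*z^2 + 7.62*z + 2.71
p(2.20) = -0.99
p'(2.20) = -21.41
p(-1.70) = 9.24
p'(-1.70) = -11.67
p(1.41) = 6.29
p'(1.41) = -0.14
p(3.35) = -61.41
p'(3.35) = -92.90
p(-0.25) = 0.19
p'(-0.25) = 0.59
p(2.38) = -5.52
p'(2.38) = -29.09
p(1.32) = 6.24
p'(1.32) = 1.18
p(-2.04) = 13.31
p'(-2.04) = -12.00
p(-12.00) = -7777.67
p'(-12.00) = 2866.15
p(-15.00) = -20546.54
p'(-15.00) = 5882.41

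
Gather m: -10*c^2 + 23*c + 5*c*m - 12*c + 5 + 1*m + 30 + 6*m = -10*c^2 + 11*c + m*(5*c + 7) + 35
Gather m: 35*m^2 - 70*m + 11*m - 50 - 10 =35*m^2 - 59*m - 60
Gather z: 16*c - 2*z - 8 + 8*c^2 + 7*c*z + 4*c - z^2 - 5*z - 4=8*c^2 + 20*c - z^2 + z*(7*c - 7) - 12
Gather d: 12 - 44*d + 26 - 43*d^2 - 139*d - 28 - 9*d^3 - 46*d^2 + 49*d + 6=-9*d^3 - 89*d^2 - 134*d + 16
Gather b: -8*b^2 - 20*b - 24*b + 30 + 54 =-8*b^2 - 44*b + 84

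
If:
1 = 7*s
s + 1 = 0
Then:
No Solution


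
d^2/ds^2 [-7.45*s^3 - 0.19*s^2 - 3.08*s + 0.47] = -44.7*s - 0.38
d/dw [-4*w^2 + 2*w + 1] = 2 - 8*w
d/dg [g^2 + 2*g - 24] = 2*g + 2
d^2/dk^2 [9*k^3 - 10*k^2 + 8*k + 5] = 54*k - 20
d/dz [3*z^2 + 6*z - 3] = 6*z + 6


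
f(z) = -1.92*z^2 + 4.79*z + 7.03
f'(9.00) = -29.77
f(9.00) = -105.38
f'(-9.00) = 39.35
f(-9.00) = -191.60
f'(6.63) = -20.67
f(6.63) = -45.61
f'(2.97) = -6.61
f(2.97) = 4.32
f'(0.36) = 3.41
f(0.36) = 8.51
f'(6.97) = -21.97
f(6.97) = -52.86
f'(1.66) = -1.58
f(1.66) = 9.69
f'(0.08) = 4.48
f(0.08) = 7.40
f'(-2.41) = 14.04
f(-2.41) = -15.67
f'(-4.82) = 23.30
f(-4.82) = -60.66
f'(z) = 4.79 - 3.84*z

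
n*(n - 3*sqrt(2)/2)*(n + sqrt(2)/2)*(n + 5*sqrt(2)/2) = n^4 + 3*sqrt(2)*n^3/2 - 13*n^2/2 - 15*sqrt(2)*n/4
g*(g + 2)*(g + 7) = g^3 + 9*g^2 + 14*g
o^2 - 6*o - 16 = (o - 8)*(o + 2)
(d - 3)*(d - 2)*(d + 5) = d^3 - 19*d + 30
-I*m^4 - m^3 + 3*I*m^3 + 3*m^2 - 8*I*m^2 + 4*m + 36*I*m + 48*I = (m - 4)*(m - 4*I)*(m + 3*I)*(-I*m - I)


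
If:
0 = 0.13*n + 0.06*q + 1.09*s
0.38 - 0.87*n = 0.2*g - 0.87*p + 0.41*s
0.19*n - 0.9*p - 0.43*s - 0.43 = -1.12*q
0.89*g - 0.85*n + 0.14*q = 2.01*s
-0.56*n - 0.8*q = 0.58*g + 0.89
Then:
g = -0.35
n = -0.67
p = -1.15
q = -0.38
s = 0.10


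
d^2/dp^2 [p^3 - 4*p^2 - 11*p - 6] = 6*p - 8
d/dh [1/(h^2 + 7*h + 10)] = (-2*h - 7)/(h^2 + 7*h + 10)^2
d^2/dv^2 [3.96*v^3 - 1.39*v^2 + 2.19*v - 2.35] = 23.76*v - 2.78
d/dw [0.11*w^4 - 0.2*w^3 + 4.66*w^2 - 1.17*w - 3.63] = 0.44*w^3 - 0.6*w^2 + 9.32*w - 1.17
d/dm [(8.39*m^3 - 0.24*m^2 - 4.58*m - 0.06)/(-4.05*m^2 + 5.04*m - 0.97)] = (-33.9795*m^4 + 84.5712*m^3 - 44.1735*m^2 - 0.0204000000000022*m + 4.745)/(16.4025*m^4 - 40.824*m^3 + 33.2586*m^2 - 9.7776*m + 0.9409)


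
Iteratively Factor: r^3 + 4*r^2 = (r)*(r^2 + 4*r) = r^2*(r + 4)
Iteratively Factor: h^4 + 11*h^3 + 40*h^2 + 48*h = (h)*(h^3 + 11*h^2 + 40*h + 48) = h*(h + 3)*(h^2 + 8*h + 16) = h*(h + 3)*(h + 4)*(h + 4)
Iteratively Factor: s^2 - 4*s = (s)*(s - 4)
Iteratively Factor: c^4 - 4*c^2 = (c + 2)*(c^3 - 2*c^2) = c*(c + 2)*(c^2 - 2*c) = c*(c - 2)*(c + 2)*(c)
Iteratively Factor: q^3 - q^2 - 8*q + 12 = (q + 3)*(q^2 - 4*q + 4) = (q - 2)*(q + 3)*(q - 2)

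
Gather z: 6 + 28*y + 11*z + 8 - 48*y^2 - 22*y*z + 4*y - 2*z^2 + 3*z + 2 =-48*y^2 + 32*y - 2*z^2 + z*(14 - 22*y) + 16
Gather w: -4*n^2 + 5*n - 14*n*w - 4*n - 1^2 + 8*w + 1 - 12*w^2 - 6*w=-4*n^2 + n - 12*w^2 + w*(2 - 14*n)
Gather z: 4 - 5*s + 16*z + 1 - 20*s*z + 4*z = -5*s + z*(20 - 20*s) + 5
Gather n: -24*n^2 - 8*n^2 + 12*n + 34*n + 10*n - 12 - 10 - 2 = -32*n^2 + 56*n - 24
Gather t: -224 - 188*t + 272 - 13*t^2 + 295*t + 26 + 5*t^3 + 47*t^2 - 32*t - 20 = 5*t^3 + 34*t^2 + 75*t + 54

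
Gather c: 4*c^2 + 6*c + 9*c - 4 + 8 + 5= 4*c^2 + 15*c + 9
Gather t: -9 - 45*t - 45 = -45*t - 54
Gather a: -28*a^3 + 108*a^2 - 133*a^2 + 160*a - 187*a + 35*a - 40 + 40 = -28*a^3 - 25*a^2 + 8*a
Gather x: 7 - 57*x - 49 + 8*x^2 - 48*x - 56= 8*x^2 - 105*x - 98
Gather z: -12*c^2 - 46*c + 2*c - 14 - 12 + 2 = -12*c^2 - 44*c - 24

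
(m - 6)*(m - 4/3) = m^2 - 22*m/3 + 8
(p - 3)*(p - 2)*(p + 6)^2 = p^4 + 7*p^3 - 18*p^2 - 108*p + 216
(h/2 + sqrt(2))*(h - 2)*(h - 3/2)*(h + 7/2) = h^4/2 + sqrt(2)*h^3 - 37*h^2/8 - 37*sqrt(2)*h/4 + 21*h/4 + 21*sqrt(2)/2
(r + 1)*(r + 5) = r^2 + 6*r + 5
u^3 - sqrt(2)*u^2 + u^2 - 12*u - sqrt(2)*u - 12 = (u + 1)*(u - 3*sqrt(2))*(u + 2*sqrt(2))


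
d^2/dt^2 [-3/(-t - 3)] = 6/(t + 3)^3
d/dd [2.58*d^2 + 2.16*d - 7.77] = 5.16*d + 2.16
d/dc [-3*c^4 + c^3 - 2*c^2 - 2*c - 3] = -12*c^3 + 3*c^2 - 4*c - 2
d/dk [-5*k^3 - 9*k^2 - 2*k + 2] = -15*k^2 - 18*k - 2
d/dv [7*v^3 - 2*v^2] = v*(21*v - 4)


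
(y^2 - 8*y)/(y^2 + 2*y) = (y - 8)/(y + 2)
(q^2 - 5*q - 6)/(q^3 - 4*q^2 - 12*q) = (q + 1)/(q*(q + 2))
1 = 1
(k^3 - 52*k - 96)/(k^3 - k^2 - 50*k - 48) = (k + 2)/(k + 1)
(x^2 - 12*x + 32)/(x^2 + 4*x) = (x^2 - 12*x + 32)/(x*(x + 4))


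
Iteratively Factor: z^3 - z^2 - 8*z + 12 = (z - 2)*(z^2 + z - 6) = (z - 2)^2*(z + 3)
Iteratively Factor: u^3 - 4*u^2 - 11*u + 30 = (u + 3)*(u^2 - 7*u + 10) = (u - 5)*(u + 3)*(u - 2)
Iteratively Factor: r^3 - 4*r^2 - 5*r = (r - 5)*(r^2 + r) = r*(r - 5)*(r + 1)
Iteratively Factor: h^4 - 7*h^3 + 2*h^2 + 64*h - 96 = (h - 2)*(h^3 - 5*h^2 - 8*h + 48) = (h - 4)*(h - 2)*(h^2 - h - 12) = (h - 4)*(h - 2)*(h + 3)*(h - 4)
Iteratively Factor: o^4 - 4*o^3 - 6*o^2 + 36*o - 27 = (o - 3)*(o^3 - o^2 - 9*o + 9) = (o - 3)*(o - 1)*(o^2 - 9) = (o - 3)*(o - 1)*(o + 3)*(o - 3)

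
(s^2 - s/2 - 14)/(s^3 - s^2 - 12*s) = (s + 7/2)/(s*(s + 3))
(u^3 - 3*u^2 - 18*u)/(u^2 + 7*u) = (u^2 - 3*u - 18)/(u + 7)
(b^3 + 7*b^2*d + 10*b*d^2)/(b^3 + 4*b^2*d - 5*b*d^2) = (b + 2*d)/(b - d)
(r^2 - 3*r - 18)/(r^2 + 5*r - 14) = (r^2 - 3*r - 18)/(r^2 + 5*r - 14)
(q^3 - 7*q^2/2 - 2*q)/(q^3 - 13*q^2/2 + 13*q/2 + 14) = q*(2*q + 1)/(2*q^2 - 5*q - 7)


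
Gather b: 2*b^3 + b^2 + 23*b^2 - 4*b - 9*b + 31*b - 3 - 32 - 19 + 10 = 2*b^3 + 24*b^2 + 18*b - 44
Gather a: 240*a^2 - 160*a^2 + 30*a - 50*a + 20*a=80*a^2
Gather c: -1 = -1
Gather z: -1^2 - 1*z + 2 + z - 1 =0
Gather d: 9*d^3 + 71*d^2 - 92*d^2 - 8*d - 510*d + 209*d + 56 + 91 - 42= 9*d^3 - 21*d^2 - 309*d + 105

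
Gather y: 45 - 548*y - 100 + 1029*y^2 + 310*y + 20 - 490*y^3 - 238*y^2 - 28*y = -490*y^3 + 791*y^2 - 266*y - 35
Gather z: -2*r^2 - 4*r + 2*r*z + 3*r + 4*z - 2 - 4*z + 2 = -2*r^2 + 2*r*z - r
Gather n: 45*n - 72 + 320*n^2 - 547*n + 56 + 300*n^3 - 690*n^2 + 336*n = 300*n^3 - 370*n^2 - 166*n - 16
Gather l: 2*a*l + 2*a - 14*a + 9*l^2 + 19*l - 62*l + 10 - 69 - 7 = -12*a + 9*l^2 + l*(2*a - 43) - 66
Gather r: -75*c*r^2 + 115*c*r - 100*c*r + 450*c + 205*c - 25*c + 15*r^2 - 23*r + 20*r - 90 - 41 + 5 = 630*c + r^2*(15 - 75*c) + r*(15*c - 3) - 126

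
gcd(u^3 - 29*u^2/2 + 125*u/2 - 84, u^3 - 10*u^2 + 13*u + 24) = u^2 - 11*u + 24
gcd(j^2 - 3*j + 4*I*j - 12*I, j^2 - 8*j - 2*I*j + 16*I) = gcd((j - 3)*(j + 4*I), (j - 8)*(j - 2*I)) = 1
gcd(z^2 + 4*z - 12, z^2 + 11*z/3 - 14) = z + 6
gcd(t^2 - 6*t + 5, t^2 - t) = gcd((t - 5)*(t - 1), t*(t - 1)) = t - 1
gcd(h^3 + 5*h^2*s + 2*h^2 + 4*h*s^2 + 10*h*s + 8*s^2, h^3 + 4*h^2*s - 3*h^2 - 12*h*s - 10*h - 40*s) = h^2 + 4*h*s + 2*h + 8*s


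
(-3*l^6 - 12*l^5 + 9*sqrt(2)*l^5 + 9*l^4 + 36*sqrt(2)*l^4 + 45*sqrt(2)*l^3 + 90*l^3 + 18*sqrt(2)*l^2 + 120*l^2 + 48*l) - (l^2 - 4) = -3*l^6 - 12*l^5 + 9*sqrt(2)*l^5 + 9*l^4 + 36*sqrt(2)*l^4 + 45*sqrt(2)*l^3 + 90*l^3 + 18*sqrt(2)*l^2 + 119*l^2 + 48*l + 4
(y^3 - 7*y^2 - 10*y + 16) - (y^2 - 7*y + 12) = y^3 - 8*y^2 - 3*y + 4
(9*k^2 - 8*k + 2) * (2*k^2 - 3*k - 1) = 18*k^4 - 43*k^3 + 19*k^2 + 2*k - 2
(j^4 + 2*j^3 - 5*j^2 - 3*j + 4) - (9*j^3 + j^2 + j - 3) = j^4 - 7*j^3 - 6*j^2 - 4*j + 7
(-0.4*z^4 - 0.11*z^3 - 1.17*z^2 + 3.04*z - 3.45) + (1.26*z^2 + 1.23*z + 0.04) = -0.4*z^4 - 0.11*z^3 + 0.0900000000000001*z^2 + 4.27*z - 3.41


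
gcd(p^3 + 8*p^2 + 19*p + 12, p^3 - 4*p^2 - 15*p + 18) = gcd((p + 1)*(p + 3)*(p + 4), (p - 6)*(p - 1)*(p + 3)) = p + 3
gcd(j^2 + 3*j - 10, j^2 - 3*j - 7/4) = 1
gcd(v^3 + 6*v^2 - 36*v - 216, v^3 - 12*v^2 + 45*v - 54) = v - 6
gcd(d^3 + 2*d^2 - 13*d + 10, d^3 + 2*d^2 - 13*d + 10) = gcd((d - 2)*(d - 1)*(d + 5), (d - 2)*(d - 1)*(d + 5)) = d^3 + 2*d^2 - 13*d + 10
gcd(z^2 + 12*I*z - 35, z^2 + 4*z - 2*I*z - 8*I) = 1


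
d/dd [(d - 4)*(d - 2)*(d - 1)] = 3*d^2 - 14*d + 14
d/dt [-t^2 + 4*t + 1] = 4 - 2*t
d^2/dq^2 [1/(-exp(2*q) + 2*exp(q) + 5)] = 2*(4*(1 - exp(q))^2*exp(q) + (2*exp(q) - 1)*(-exp(2*q) + 2*exp(q) + 5))*exp(q)/(-exp(2*q) + 2*exp(q) + 5)^3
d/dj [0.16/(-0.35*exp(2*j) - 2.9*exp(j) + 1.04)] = (0.112*exp(j) + 0.464)*exp(j)/(0.35*exp(2*j) + 2.9*exp(j) - 1.04)^2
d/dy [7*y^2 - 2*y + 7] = 14*y - 2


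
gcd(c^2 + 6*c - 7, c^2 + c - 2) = c - 1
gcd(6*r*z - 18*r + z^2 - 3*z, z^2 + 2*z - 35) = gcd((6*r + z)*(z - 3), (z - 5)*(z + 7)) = 1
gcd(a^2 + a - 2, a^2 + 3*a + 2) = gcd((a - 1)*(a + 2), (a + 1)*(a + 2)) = a + 2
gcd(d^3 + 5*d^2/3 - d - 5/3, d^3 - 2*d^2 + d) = d - 1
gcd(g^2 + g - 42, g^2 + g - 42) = g^2 + g - 42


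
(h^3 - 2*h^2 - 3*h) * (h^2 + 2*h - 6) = h^5 - 13*h^3 + 6*h^2 + 18*h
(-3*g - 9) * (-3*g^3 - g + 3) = 9*g^4 + 27*g^3 + 3*g^2 - 27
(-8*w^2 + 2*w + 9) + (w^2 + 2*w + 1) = -7*w^2 + 4*w + 10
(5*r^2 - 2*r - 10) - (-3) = 5*r^2 - 2*r - 7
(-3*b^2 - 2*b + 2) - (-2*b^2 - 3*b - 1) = -b^2 + b + 3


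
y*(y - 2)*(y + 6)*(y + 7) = y^4 + 11*y^3 + 16*y^2 - 84*y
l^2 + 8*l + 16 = (l + 4)^2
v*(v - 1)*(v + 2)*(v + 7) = v^4 + 8*v^3 + 5*v^2 - 14*v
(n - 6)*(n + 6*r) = n^2 + 6*n*r - 6*n - 36*r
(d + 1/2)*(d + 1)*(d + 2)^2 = d^4 + 11*d^3/2 + 21*d^2/2 + 8*d + 2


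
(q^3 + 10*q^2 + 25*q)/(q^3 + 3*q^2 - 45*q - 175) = q/(q - 7)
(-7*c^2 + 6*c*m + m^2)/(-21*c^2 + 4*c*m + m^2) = (c - m)/(3*c - m)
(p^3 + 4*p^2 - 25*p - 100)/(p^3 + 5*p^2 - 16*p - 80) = (p - 5)/(p - 4)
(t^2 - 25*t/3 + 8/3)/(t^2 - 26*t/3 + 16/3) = (3*t - 1)/(3*t - 2)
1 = 1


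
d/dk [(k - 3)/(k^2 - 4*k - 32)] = (k^2 - 4*k - 2*(k - 3)*(k - 2) - 32)/(-k^2 + 4*k + 32)^2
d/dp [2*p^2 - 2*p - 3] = 4*p - 2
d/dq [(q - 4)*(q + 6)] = 2*q + 2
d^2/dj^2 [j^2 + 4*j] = 2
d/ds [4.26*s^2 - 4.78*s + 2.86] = 8.52*s - 4.78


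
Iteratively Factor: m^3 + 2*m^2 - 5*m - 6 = (m + 3)*(m^2 - m - 2) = (m - 2)*(m + 3)*(m + 1)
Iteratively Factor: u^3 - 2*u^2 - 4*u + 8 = (u + 2)*(u^2 - 4*u + 4) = (u - 2)*(u + 2)*(u - 2)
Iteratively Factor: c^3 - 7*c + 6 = (c + 3)*(c^2 - 3*c + 2) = (c - 2)*(c + 3)*(c - 1)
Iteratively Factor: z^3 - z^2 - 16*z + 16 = (z + 4)*(z^2 - 5*z + 4) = (z - 4)*(z + 4)*(z - 1)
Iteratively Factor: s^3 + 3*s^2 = (s)*(s^2 + 3*s) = s*(s + 3)*(s)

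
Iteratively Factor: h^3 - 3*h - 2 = (h - 2)*(h^2 + 2*h + 1) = (h - 2)*(h + 1)*(h + 1)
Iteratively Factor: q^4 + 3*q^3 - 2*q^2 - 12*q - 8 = (q + 1)*(q^3 + 2*q^2 - 4*q - 8) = (q - 2)*(q + 1)*(q^2 + 4*q + 4) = (q - 2)*(q + 1)*(q + 2)*(q + 2)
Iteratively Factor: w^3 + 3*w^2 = (w)*(w^2 + 3*w) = w*(w + 3)*(w)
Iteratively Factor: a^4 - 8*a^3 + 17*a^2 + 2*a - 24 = (a - 3)*(a^3 - 5*a^2 + 2*a + 8) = (a - 4)*(a - 3)*(a^2 - a - 2) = (a - 4)*(a - 3)*(a - 2)*(a + 1)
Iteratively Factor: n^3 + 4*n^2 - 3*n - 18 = (n + 3)*(n^2 + n - 6) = (n + 3)^2*(n - 2)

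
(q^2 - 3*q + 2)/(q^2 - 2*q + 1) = (q - 2)/(q - 1)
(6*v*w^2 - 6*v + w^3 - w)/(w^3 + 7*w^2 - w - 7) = (6*v + w)/(w + 7)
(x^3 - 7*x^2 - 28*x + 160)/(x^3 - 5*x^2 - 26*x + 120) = (x - 8)/(x - 6)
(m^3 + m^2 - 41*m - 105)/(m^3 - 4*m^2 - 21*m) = (m + 5)/m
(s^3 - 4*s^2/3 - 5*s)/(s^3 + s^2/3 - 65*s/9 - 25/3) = 3*s/(3*s + 5)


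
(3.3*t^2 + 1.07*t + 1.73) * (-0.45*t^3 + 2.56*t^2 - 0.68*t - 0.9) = -1.485*t^5 + 7.9665*t^4 - 0.2833*t^3 + 0.7312*t^2 - 2.1394*t - 1.557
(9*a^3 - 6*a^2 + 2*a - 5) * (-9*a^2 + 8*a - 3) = -81*a^5 + 126*a^4 - 93*a^3 + 79*a^2 - 46*a + 15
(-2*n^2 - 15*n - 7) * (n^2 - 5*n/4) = -2*n^4 - 25*n^3/2 + 47*n^2/4 + 35*n/4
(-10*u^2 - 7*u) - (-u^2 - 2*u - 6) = -9*u^2 - 5*u + 6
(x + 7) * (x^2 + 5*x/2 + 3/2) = x^3 + 19*x^2/2 + 19*x + 21/2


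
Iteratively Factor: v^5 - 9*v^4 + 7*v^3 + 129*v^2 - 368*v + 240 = (v - 5)*(v^4 - 4*v^3 - 13*v^2 + 64*v - 48) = (v - 5)*(v - 3)*(v^3 - v^2 - 16*v + 16) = (v - 5)*(v - 3)*(v + 4)*(v^2 - 5*v + 4) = (v - 5)*(v - 4)*(v - 3)*(v + 4)*(v - 1)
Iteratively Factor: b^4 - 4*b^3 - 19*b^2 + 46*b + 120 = (b + 3)*(b^3 - 7*b^2 + 2*b + 40) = (b + 2)*(b + 3)*(b^2 - 9*b + 20) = (b - 5)*(b + 2)*(b + 3)*(b - 4)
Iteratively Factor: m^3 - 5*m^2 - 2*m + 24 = (m - 4)*(m^2 - m - 6) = (m - 4)*(m - 3)*(m + 2)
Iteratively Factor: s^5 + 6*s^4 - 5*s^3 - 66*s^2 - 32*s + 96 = (s + 2)*(s^4 + 4*s^3 - 13*s^2 - 40*s + 48) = (s + 2)*(s + 4)*(s^3 - 13*s + 12) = (s - 1)*(s + 2)*(s + 4)*(s^2 + s - 12) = (s - 1)*(s + 2)*(s + 4)^2*(s - 3)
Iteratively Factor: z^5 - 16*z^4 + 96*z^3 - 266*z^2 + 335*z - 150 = (z - 2)*(z^4 - 14*z^3 + 68*z^2 - 130*z + 75) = (z - 5)*(z - 2)*(z^3 - 9*z^2 + 23*z - 15) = (z - 5)*(z - 2)*(z - 1)*(z^2 - 8*z + 15) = (z - 5)*(z - 3)*(z - 2)*(z - 1)*(z - 5)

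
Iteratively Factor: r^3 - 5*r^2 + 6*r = (r - 3)*(r^2 - 2*r) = r*(r - 3)*(r - 2)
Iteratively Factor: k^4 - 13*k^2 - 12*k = (k + 1)*(k^3 - k^2 - 12*k) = (k + 1)*(k + 3)*(k^2 - 4*k) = (k - 4)*(k + 1)*(k + 3)*(k)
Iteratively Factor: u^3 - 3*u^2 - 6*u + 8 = (u + 2)*(u^2 - 5*u + 4) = (u - 4)*(u + 2)*(u - 1)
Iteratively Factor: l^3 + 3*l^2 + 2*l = (l + 1)*(l^2 + 2*l) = l*(l + 1)*(l + 2)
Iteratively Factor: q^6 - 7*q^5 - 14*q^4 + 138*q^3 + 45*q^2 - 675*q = (q + 3)*(q^5 - 10*q^4 + 16*q^3 + 90*q^2 - 225*q) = (q + 3)^2*(q^4 - 13*q^3 + 55*q^2 - 75*q) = q*(q + 3)^2*(q^3 - 13*q^2 + 55*q - 75) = q*(q - 3)*(q + 3)^2*(q^2 - 10*q + 25) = q*(q - 5)*(q - 3)*(q + 3)^2*(q - 5)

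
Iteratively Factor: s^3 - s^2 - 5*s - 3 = (s + 1)*(s^2 - 2*s - 3) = (s - 3)*(s + 1)*(s + 1)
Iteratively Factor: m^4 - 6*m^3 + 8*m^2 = (m - 2)*(m^3 - 4*m^2) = m*(m - 2)*(m^2 - 4*m) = m*(m - 4)*(m - 2)*(m)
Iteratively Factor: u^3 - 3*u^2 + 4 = (u - 2)*(u^2 - u - 2) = (u - 2)*(u + 1)*(u - 2)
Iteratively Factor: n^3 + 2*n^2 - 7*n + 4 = (n - 1)*(n^2 + 3*n - 4) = (n - 1)*(n + 4)*(n - 1)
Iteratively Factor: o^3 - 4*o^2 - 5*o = (o + 1)*(o^2 - 5*o) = o*(o + 1)*(o - 5)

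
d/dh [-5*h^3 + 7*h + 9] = 7 - 15*h^2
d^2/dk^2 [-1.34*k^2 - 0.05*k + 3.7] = -2.68000000000000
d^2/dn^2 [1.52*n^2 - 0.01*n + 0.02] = 3.04000000000000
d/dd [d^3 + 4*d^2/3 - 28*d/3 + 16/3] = 3*d^2 + 8*d/3 - 28/3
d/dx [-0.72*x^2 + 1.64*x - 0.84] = 1.64 - 1.44*x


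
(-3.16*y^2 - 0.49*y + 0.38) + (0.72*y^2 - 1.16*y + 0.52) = -2.44*y^2 - 1.65*y + 0.9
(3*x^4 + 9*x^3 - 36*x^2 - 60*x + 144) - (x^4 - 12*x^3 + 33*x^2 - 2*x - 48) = 2*x^4 + 21*x^3 - 69*x^2 - 58*x + 192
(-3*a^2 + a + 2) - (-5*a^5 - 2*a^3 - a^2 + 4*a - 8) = 5*a^5 + 2*a^3 - 2*a^2 - 3*a + 10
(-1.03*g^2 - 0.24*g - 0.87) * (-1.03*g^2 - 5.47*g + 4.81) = 1.0609*g^4 + 5.8813*g^3 - 2.7454*g^2 + 3.6045*g - 4.1847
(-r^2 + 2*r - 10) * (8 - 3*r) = 3*r^3 - 14*r^2 + 46*r - 80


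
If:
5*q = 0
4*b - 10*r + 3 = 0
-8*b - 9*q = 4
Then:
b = -1/2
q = 0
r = 1/10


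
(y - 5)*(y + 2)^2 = y^3 - y^2 - 16*y - 20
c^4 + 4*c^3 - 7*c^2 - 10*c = c*(c - 2)*(c + 1)*(c + 5)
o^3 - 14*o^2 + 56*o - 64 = (o - 8)*(o - 4)*(o - 2)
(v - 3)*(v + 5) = v^2 + 2*v - 15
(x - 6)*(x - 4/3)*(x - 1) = x^3 - 25*x^2/3 + 46*x/3 - 8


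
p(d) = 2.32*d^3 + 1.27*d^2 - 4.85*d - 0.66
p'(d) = 6.96*d^2 + 2.54*d - 4.85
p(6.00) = 517.08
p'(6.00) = 260.95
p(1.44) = 1.92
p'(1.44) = 13.24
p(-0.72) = 2.62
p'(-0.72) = -3.07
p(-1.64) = 0.48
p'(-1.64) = 9.70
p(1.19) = -0.72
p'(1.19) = 8.03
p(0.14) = -1.31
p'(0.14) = -4.36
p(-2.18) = -8.09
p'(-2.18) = 22.69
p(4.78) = 258.55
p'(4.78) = 166.32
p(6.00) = 517.08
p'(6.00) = 260.95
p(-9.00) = -1545.42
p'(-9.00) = 536.05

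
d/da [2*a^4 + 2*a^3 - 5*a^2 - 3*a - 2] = 8*a^3 + 6*a^2 - 10*a - 3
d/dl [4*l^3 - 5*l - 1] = 12*l^2 - 5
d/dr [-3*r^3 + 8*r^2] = r*(16 - 9*r)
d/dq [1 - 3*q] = -3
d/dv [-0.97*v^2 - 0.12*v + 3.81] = -1.94*v - 0.12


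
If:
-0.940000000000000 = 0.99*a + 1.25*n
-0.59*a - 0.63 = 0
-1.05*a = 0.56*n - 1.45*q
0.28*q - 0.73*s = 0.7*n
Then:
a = -1.07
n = 0.09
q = -0.74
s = -0.37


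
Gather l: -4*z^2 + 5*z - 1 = -4*z^2 + 5*z - 1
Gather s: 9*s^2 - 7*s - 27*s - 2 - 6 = 9*s^2 - 34*s - 8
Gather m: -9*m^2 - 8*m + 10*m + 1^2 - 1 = -9*m^2 + 2*m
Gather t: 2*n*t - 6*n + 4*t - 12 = -6*n + t*(2*n + 4) - 12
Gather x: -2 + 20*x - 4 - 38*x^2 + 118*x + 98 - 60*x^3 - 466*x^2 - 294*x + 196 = -60*x^3 - 504*x^2 - 156*x + 288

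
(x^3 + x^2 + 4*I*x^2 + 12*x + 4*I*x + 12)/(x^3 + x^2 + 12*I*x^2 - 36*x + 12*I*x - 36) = (x - 2*I)/(x + 6*I)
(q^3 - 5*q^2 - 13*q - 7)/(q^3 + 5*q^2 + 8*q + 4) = (q^2 - 6*q - 7)/(q^2 + 4*q + 4)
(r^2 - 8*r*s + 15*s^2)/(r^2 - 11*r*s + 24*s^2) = (r - 5*s)/(r - 8*s)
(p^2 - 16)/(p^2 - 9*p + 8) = (p^2 - 16)/(p^2 - 9*p + 8)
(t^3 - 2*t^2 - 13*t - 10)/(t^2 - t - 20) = (t^2 + 3*t + 2)/(t + 4)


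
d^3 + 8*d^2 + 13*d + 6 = (d + 1)^2*(d + 6)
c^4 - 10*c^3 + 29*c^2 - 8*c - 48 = (c - 4)^2*(c - 3)*(c + 1)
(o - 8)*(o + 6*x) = o^2 + 6*o*x - 8*o - 48*x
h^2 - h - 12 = (h - 4)*(h + 3)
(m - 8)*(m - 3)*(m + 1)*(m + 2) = m^4 - 8*m^3 - 7*m^2 + 50*m + 48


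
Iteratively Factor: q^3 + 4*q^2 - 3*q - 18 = (q - 2)*(q^2 + 6*q + 9) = (q - 2)*(q + 3)*(q + 3)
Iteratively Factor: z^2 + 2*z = (z + 2)*(z)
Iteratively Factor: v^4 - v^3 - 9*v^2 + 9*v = (v - 3)*(v^3 + 2*v^2 - 3*v) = (v - 3)*(v - 1)*(v^2 + 3*v) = (v - 3)*(v - 1)*(v + 3)*(v)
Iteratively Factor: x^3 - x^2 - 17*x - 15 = (x + 3)*(x^2 - 4*x - 5) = (x + 1)*(x + 3)*(x - 5)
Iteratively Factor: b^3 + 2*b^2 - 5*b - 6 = (b - 2)*(b^2 + 4*b + 3) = (b - 2)*(b + 1)*(b + 3)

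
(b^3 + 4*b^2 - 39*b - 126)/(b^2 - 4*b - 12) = (b^2 + 10*b + 21)/(b + 2)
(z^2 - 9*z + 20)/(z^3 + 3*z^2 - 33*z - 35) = (z - 4)/(z^2 + 8*z + 7)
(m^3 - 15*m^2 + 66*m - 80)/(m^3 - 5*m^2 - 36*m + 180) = (m^2 - 10*m + 16)/(m^2 - 36)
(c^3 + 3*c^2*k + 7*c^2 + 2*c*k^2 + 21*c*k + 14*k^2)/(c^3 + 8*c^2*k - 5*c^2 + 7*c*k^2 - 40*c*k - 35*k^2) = (c^2 + 2*c*k + 7*c + 14*k)/(c^2 + 7*c*k - 5*c - 35*k)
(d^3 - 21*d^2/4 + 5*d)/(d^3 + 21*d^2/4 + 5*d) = (4*d^2 - 21*d + 20)/(4*d^2 + 21*d + 20)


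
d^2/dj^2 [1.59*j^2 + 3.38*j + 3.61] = 3.18000000000000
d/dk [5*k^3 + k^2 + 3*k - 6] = 15*k^2 + 2*k + 3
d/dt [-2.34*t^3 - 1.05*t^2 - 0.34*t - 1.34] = -7.02*t^2 - 2.1*t - 0.34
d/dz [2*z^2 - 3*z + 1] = 4*z - 3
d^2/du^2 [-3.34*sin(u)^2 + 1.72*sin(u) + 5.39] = -1.72*sin(u) - 6.68*cos(2*u)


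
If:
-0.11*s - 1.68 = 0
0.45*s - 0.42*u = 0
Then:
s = -15.27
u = -16.36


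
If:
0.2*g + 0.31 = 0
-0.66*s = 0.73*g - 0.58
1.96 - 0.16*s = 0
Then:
No Solution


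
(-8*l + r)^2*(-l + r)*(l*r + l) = -64*l^4*r - 64*l^4 + 80*l^3*r^2 + 80*l^3*r - 17*l^2*r^3 - 17*l^2*r^2 + l*r^4 + l*r^3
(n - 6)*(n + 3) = n^2 - 3*n - 18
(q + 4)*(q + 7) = q^2 + 11*q + 28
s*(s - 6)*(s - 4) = s^3 - 10*s^2 + 24*s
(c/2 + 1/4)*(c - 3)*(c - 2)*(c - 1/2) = c^4/2 - 5*c^3/2 + 23*c^2/8 + 5*c/8 - 3/4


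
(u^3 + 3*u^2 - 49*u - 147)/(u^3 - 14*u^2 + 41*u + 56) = (u^2 + 10*u + 21)/(u^2 - 7*u - 8)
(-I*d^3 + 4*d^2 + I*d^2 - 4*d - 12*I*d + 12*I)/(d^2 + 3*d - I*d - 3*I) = (-I*d^3 + d^2*(4 + I) + d*(-4 - 12*I) + 12*I)/(d^2 + d*(3 - I) - 3*I)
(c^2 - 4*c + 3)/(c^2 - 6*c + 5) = (c - 3)/(c - 5)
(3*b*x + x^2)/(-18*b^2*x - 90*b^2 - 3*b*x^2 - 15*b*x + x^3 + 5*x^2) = x/(-6*b*x - 30*b + x^2 + 5*x)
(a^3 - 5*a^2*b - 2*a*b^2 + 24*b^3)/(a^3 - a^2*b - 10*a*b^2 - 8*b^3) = (a - 3*b)/(a + b)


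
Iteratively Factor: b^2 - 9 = (b - 3)*(b + 3)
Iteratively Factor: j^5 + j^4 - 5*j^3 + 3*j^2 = (j - 1)*(j^4 + 2*j^3 - 3*j^2) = (j - 1)*(j + 3)*(j^3 - j^2) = (j - 1)^2*(j + 3)*(j^2) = j*(j - 1)^2*(j + 3)*(j)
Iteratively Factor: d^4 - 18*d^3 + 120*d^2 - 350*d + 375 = (d - 5)*(d^3 - 13*d^2 + 55*d - 75) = (d - 5)^2*(d^2 - 8*d + 15) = (d - 5)^3*(d - 3)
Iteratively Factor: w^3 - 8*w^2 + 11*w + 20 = (w + 1)*(w^2 - 9*w + 20) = (w - 5)*(w + 1)*(w - 4)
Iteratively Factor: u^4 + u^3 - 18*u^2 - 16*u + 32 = (u + 2)*(u^3 - u^2 - 16*u + 16) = (u - 1)*(u + 2)*(u^2 - 16) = (u - 4)*(u - 1)*(u + 2)*(u + 4)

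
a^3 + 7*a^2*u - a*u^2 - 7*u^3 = (a - u)*(a + u)*(a + 7*u)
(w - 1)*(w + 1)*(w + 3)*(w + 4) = w^4 + 7*w^3 + 11*w^2 - 7*w - 12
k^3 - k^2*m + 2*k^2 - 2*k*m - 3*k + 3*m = (k - 1)*(k + 3)*(k - m)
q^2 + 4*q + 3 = (q + 1)*(q + 3)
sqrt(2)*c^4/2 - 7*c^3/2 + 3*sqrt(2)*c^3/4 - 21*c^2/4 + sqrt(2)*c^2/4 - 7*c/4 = c*(c + 1/2)*(c - 7*sqrt(2)/2)*(sqrt(2)*c/2 + sqrt(2)/2)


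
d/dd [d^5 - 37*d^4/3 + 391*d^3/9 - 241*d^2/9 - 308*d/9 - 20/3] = 5*d^4 - 148*d^3/3 + 391*d^2/3 - 482*d/9 - 308/9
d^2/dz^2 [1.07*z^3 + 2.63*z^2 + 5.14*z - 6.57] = 6.42*z + 5.26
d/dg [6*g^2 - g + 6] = 12*g - 1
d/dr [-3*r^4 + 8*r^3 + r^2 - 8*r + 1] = -12*r^3 + 24*r^2 + 2*r - 8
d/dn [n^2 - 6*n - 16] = 2*n - 6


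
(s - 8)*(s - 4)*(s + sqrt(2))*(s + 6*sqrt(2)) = s^4 - 12*s^3 + 7*sqrt(2)*s^3 - 84*sqrt(2)*s^2 + 44*s^2 - 144*s + 224*sqrt(2)*s + 384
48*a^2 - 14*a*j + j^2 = (-8*a + j)*(-6*a + j)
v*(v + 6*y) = v^2 + 6*v*y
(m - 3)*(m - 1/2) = m^2 - 7*m/2 + 3/2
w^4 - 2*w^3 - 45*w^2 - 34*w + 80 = (w - 8)*(w - 1)*(w + 2)*(w + 5)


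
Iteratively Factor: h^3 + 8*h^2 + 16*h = (h)*(h^2 + 8*h + 16) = h*(h + 4)*(h + 4)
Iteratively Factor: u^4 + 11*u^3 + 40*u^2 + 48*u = (u + 4)*(u^3 + 7*u^2 + 12*u) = (u + 4)^2*(u^2 + 3*u) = u*(u + 4)^2*(u + 3)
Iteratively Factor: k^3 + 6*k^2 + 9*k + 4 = (k + 1)*(k^2 + 5*k + 4) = (k + 1)*(k + 4)*(k + 1)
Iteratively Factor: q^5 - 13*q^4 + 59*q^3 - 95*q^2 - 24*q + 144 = (q - 3)*(q^4 - 10*q^3 + 29*q^2 - 8*q - 48) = (q - 3)^2*(q^3 - 7*q^2 + 8*q + 16) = (q - 4)*(q - 3)^2*(q^2 - 3*q - 4) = (q - 4)^2*(q - 3)^2*(q + 1)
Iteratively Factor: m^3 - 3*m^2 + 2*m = (m - 2)*(m^2 - m) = m*(m - 2)*(m - 1)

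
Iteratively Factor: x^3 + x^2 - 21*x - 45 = (x + 3)*(x^2 - 2*x - 15) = (x + 3)^2*(x - 5)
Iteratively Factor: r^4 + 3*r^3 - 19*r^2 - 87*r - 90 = (r + 3)*(r^3 - 19*r - 30) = (r - 5)*(r + 3)*(r^2 + 5*r + 6) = (r - 5)*(r + 2)*(r + 3)*(r + 3)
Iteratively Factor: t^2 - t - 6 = (t + 2)*(t - 3)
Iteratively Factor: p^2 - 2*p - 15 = (p - 5)*(p + 3)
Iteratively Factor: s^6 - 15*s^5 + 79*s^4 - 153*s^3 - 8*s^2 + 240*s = (s)*(s^5 - 15*s^4 + 79*s^3 - 153*s^2 - 8*s + 240) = s*(s - 5)*(s^4 - 10*s^3 + 29*s^2 - 8*s - 48) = s*(s - 5)*(s + 1)*(s^3 - 11*s^2 + 40*s - 48) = s*(s - 5)*(s - 3)*(s + 1)*(s^2 - 8*s + 16) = s*(s - 5)*(s - 4)*(s - 3)*(s + 1)*(s - 4)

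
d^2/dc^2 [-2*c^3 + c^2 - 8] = 2 - 12*c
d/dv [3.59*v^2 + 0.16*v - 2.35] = 7.18*v + 0.16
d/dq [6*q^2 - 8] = 12*q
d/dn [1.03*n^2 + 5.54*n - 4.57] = 2.06*n + 5.54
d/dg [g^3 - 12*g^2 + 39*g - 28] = 3*g^2 - 24*g + 39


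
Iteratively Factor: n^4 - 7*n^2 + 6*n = (n - 2)*(n^3 + 2*n^2 - 3*n) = (n - 2)*(n - 1)*(n^2 + 3*n) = n*(n - 2)*(n - 1)*(n + 3)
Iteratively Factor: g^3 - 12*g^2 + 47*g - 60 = (g - 3)*(g^2 - 9*g + 20) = (g - 4)*(g - 3)*(g - 5)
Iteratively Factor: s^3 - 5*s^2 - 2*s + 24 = (s + 2)*(s^2 - 7*s + 12) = (s - 4)*(s + 2)*(s - 3)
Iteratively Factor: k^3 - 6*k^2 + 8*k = (k - 2)*(k^2 - 4*k) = k*(k - 2)*(k - 4)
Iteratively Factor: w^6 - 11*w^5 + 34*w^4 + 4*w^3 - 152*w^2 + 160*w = (w - 2)*(w^5 - 9*w^4 + 16*w^3 + 36*w^2 - 80*w) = (w - 2)*(w + 2)*(w^4 - 11*w^3 + 38*w^2 - 40*w) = (w - 2)^2*(w + 2)*(w^3 - 9*w^2 + 20*w) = (w - 4)*(w - 2)^2*(w + 2)*(w^2 - 5*w) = (w - 5)*(w - 4)*(w - 2)^2*(w + 2)*(w)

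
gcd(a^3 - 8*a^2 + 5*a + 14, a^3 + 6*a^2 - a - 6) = a + 1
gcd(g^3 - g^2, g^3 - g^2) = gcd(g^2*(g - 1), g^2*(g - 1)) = g^3 - g^2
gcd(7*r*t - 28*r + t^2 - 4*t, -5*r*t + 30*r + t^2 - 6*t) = 1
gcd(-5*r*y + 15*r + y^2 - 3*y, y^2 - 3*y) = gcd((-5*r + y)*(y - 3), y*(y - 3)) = y - 3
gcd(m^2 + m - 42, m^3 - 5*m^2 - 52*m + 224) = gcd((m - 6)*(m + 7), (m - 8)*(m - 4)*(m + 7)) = m + 7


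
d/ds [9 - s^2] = -2*s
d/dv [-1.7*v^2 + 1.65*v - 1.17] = 1.65 - 3.4*v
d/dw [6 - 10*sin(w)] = -10*cos(w)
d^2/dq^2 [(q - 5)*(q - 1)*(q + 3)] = 6*q - 6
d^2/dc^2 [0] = 0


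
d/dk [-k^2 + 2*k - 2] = 2 - 2*k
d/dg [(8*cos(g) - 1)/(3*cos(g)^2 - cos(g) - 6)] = (-24*sin(g)^2 - 6*cos(g) + 73)*sin(g)/(-3*cos(g)^2 + cos(g) + 6)^2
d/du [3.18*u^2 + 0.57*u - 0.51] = 6.36*u + 0.57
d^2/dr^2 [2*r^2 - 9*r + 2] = 4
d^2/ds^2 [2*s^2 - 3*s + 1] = 4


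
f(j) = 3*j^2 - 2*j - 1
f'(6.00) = 34.00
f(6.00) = 95.00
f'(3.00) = 16.00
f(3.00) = 20.00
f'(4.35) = 24.10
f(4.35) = 47.07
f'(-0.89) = -7.34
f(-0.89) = 3.16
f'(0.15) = -1.10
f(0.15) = -1.23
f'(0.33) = -0.02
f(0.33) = -1.33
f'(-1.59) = -11.54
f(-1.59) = 9.76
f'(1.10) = 4.60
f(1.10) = 0.43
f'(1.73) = 8.38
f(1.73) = 4.52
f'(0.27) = -0.38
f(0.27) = -1.32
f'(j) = 6*j - 2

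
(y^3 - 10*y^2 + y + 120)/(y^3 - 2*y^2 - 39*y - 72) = (y - 5)/(y + 3)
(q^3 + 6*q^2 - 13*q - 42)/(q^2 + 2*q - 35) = (q^2 - q - 6)/(q - 5)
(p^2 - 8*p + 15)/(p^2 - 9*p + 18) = (p - 5)/(p - 6)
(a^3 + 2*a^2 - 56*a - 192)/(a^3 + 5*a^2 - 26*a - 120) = (a - 8)/(a - 5)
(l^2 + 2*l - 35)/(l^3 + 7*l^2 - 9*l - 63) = (l - 5)/(l^2 - 9)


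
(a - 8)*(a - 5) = a^2 - 13*a + 40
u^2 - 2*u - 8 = (u - 4)*(u + 2)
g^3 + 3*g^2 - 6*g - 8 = (g - 2)*(g + 1)*(g + 4)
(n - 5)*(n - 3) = n^2 - 8*n + 15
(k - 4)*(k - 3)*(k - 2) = k^3 - 9*k^2 + 26*k - 24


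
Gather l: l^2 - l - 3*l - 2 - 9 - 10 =l^2 - 4*l - 21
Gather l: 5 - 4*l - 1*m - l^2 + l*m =-l^2 + l*(m - 4) - m + 5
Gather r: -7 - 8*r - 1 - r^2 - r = -r^2 - 9*r - 8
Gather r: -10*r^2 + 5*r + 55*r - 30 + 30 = -10*r^2 + 60*r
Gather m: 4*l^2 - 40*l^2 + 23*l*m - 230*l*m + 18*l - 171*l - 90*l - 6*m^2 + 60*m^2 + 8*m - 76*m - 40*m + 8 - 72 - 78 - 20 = -36*l^2 - 243*l + 54*m^2 + m*(-207*l - 108) - 162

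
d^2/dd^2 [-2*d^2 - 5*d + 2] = -4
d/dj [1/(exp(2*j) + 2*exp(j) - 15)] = -2*(exp(j) + 1)*exp(j)/(exp(2*j) + 2*exp(j) - 15)^2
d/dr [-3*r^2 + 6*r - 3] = 6 - 6*r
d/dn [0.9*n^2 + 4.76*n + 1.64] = 1.8*n + 4.76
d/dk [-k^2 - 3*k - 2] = -2*k - 3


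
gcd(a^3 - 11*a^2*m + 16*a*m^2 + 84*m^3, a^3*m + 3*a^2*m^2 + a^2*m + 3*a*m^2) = 1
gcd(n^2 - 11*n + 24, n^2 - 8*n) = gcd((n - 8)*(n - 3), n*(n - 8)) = n - 8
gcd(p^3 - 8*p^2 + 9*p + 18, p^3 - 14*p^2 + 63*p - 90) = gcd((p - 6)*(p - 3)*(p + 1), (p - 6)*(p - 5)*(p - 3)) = p^2 - 9*p + 18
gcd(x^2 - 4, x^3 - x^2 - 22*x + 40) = x - 2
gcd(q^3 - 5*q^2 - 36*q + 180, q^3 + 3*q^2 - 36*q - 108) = q^2 - 36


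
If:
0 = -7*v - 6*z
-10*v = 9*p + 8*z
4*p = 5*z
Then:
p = 0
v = 0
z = 0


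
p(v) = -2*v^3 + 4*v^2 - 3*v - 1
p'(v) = -6*v^2 + 8*v - 3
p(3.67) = -57.00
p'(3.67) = -54.45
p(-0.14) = -0.50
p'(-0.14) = -4.24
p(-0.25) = 0.03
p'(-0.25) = -5.38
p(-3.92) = 192.70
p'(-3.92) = -126.56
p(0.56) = -1.78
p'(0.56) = -0.40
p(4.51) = -116.64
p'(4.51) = -88.96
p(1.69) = -4.30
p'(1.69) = -6.62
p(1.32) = -2.59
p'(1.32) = -2.89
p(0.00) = -1.00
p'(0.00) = -3.00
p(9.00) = -1162.00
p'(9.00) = -417.00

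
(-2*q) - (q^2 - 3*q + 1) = -q^2 + q - 1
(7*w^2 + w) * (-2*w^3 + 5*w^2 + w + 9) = -14*w^5 + 33*w^4 + 12*w^3 + 64*w^2 + 9*w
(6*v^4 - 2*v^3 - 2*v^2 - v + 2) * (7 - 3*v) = -18*v^5 + 48*v^4 - 8*v^3 - 11*v^2 - 13*v + 14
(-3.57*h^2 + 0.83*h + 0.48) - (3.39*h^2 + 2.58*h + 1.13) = -6.96*h^2 - 1.75*h - 0.65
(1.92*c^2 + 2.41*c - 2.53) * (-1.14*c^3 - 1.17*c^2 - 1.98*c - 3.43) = -2.1888*c^5 - 4.9938*c^4 - 3.7371*c^3 - 8.3973*c^2 - 3.2569*c + 8.6779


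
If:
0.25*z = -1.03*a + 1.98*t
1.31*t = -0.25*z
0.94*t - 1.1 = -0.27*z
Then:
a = -7.40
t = -2.32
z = 12.14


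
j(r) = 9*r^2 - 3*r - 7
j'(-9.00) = -165.00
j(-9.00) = 749.00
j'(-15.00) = -273.00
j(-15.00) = 2063.00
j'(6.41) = 112.38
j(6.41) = 343.56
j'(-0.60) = -13.80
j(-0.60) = -1.96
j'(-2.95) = -56.10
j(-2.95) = 80.17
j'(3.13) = 53.34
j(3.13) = 71.78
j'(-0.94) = -19.92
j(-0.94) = 3.77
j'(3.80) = 65.40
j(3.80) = 111.56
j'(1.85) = 30.30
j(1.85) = 18.25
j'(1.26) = 19.68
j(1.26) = 3.51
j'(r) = 18*r - 3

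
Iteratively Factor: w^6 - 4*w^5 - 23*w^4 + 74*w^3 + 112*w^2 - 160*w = (w + 4)*(w^5 - 8*w^4 + 9*w^3 + 38*w^2 - 40*w) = (w - 1)*(w + 4)*(w^4 - 7*w^3 + 2*w^2 + 40*w) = (w - 5)*(w - 1)*(w + 4)*(w^3 - 2*w^2 - 8*w) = (w - 5)*(w - 4)*(w - 1)*(w + 4)*(w^2 + 2*w) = w*(w - 5)*(w - 4)*(w - 1)*(w + 4)*(w + 2)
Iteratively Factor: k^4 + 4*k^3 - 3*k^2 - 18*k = (k + 3)*(k^3 + k^2 - 6*k) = k*(k + 3)*(k^2 + k - 6) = k*(k + 3)^2*(k - 2)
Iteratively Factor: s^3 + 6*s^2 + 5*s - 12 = (s + 3)*(s^2 + 3*s - 4) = (s + 3)*(s + 4)*(s - 1)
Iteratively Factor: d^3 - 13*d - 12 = (d + 1)*(d^2 - d - 12) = (d + 1)*(d + 3)*(d - 4)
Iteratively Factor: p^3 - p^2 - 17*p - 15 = (p + 3)*(p^2 - 4*p - 5) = (p - 5)*(p + 3)*(p + 1)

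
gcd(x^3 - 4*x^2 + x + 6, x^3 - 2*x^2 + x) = 1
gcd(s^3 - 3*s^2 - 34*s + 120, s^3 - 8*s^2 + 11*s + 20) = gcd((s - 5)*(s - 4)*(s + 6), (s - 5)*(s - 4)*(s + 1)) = s^2 - 9*s + 20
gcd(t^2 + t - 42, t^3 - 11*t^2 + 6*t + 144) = t - 6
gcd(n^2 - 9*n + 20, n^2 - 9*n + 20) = n^2 - 9*n + 20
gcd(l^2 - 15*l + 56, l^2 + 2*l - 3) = 1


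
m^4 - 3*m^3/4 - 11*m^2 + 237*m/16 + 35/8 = (m - 5/2)*(m - 2)*(m + 1/4)*(m + 7/2)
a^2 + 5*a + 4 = (a + 1)*(a + 4)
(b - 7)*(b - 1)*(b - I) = b^3 - 8*b^2 - I*b^2 + 7*b + 8*I*b - 7*I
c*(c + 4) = c^2 + 4*c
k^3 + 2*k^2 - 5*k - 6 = (k - 2)*(k + 1)*(k + 3)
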